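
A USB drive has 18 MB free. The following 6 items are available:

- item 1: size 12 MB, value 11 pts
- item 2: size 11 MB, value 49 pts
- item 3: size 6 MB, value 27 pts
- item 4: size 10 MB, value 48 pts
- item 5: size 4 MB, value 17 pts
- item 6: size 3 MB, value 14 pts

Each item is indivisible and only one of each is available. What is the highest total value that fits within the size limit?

80 pts

Check high-value combinations within 18 MB:
- item 2+item 5+item 6: size 11+4+3=18, value 49+17+14=80
- item 4+item 5+item 6: size 10+4+3=17, value 48+17+14=79
- item 2+item 3: size 11+6=17, value 49+27=76
- item 3+item 4: size 6+10=16, value 27+48=75
- item 2+item 5: size 11+4=15, value 49+17=66
Best: 80 pts.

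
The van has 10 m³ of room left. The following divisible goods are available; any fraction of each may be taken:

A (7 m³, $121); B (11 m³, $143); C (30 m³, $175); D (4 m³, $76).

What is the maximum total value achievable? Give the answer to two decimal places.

179.71

Take in order of value per unit:
- D (76/4 per unit): all 4 → value 76, running total 76.00
- A (121/7 per unit): 6 of 7 → value 6×121/7 = 103.7143, running total 179.71
Total 179.71.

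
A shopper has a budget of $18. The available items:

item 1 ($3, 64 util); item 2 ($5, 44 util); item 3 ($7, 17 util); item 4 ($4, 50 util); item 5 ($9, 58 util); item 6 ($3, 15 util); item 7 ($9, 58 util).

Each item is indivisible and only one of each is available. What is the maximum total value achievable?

Check high-value combinations within $18:
- item 1+item 2+item 4+item 6: cost 3+5+4+3=15, value 64+44+50+15=173
- item 1+item 4+item 5: cost 3+4+9=16, value 64+50+58=172
- item 1+item 4+item 7: cost 3+4+9=16, value 64+50+58=172
- item 1+item 2+item 5: cost 3+5+9=17, value 64+44+58=166
Best: 173 util.

173 util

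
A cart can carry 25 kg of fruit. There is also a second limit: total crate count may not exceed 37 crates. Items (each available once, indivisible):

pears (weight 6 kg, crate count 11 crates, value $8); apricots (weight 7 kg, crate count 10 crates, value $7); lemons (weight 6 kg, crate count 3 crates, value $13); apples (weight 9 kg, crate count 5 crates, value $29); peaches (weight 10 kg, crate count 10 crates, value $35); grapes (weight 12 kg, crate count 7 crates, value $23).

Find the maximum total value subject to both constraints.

$77

Feasible sets respecting both limits:
- lemons+apples+peaches: weight 25, crate count 18, value 77
- pears+apples+peaches: weight 25, crate count 26, value 72
- apples+peaches: weight 19, crate count 15, value 64
Best: $77.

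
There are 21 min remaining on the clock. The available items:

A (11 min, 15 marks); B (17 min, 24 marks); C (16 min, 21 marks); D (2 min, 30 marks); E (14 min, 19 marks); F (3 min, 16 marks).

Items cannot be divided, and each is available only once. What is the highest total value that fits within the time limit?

67 marks

This is a 0/1 knapsack; check combinations near the capacity.
- C+D+F: time 16+2+3=21, value 21+30+16=67
- D+E+F: time 2+14+3=19, value 30+19+16=65
- A+D+F: time 11+2+3=16, value 15+30+16=61
- B+D: time 17+2=19, value 24+30=54
- C+D: time 16+2=18, value 21+30=51
Best: 67 marks.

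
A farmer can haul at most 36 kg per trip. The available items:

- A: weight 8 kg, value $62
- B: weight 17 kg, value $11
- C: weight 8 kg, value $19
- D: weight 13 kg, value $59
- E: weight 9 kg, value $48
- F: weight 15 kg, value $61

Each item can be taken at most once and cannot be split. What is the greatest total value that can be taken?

Check high-value combinations within 36 kg:
- A+D+F: weight 8+13+15=36, value 62+59+61=182
- A+E+F: weight 8+9+15=32, value 62+48+61=171
- A+D+E: weight 8+13+9=30, value 62+59+48=169
Best: $182.

$182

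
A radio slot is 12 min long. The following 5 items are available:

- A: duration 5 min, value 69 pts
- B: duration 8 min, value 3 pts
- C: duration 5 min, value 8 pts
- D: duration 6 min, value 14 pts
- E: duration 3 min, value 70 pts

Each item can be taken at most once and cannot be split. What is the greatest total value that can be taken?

Check high-value combinations within 12 min:
- A+E: duration 5+3=8, value 69+70=139
- D+E: duration 6+3=9, value 14+70=84
- A+D: duration 5+6=11, value 69+14=83
Best: 139 pts.

139 pts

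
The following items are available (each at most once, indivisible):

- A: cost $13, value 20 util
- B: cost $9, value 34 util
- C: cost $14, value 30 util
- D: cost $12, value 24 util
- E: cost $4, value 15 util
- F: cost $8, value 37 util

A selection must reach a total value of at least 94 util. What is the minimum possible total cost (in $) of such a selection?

29

Subsets with value ≥ 94, sorted by total cost:
- B+D+F: cost 29, value 95
- B+C+F: cost 31, value 101
- B+D+E+F: cost 33, value 110
Minimum cost: 29 $.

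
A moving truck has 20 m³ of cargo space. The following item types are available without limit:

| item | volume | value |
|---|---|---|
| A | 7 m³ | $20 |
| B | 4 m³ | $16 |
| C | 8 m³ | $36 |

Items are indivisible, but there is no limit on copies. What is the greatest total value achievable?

$88

Best value-per-unit is C at 36/8; filling with it alone gives 2×36 = 72.
Optimal mix: 1×B + 2×C → volume 20, value 88.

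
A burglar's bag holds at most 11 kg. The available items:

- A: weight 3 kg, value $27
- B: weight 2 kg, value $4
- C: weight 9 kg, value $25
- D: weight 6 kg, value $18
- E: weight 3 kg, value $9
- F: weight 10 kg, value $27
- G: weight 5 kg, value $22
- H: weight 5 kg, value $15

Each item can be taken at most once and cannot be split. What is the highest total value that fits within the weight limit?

This is a 0/1 knapsack; check combinations near the capacity.
- A+E+G: weight 3+3+5=11, value 27+9+22=58
- A+B+G: weight 3+2+5=10, value 27+4+22=53
- A+E+H: weight 3+3+5=11, value 27+9+15=51
- A+G: weight 3+5=8, value 27+22=49
- A+B+D: weight 3+2+6=11, value 27+4+18=49
Best: $58.

$58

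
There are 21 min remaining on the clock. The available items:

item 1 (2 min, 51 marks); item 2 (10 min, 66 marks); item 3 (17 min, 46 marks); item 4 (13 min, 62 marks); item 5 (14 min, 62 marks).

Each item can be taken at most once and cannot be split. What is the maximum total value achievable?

117 marks

This is a 0/1 knapsack; check combinations near the capacity.
- item 1+item 2: time 2+10=12, value 51+66=117
- item 1+item 4: time 2+13=15, value 51+62=113
- item 1+item 5: time 2+14=16, value 51+62=113
- item 1+item 3: time 2+17=19, value 51+46=97
- item 2: time 10, value 66
Best: 117 marks.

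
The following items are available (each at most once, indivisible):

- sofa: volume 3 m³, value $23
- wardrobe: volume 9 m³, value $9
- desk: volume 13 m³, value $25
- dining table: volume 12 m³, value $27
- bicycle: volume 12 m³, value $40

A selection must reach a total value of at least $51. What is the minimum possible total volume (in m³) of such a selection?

Subsets with value ≥ 51, sorted by total volume:
- sofa+bicycle: volume 15, value 63
- sofa+wardrobe+bicycle: volume 24, value 72
Minimum volume: 15 m³.

15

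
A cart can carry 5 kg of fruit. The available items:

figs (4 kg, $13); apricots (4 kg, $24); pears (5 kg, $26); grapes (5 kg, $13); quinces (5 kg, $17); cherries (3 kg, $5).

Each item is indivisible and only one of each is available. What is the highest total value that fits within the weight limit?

$26

This is a 0/1 knapsack; check combinations near the capacity.
- pears: weight 5, value 26
- apricots: weight 4, value 24
- quinces: weight 5, value 17
- figs: weight 4, value 13
Best: $26.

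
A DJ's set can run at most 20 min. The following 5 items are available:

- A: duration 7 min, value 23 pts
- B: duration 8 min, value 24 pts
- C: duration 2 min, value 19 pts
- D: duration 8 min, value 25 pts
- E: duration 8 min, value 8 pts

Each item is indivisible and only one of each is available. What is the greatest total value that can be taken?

This is a 0/1 knapsack; check combinations near the capacity.
- B+C+D: duration 8+2+8=18, value 24+19+25=68
- A+C+D: duration 7+2+8=17, value 23+19+25=67
- A+B+C: duration 7+8+2=17, value 23+24+19=66
- C+D+E: duration 2+8+8=18, value 19+25+8=52
Best: 68 pts.

68 pts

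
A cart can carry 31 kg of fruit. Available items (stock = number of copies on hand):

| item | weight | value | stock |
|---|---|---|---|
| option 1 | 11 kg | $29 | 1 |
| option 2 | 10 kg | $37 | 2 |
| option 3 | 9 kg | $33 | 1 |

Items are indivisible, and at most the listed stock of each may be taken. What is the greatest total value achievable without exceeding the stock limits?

Best selections within weight 31 and stock limits:
- 2×option 2 + 1×option 3: weight 29, value 107
- 1×option 1 + 2×option 2: weight 31, value 103
- 1×option 1 + 1×option 2 + 1×option 3: weight 30, value 99
- 2×option 2: weight 20, value 74
Best: $107.

$107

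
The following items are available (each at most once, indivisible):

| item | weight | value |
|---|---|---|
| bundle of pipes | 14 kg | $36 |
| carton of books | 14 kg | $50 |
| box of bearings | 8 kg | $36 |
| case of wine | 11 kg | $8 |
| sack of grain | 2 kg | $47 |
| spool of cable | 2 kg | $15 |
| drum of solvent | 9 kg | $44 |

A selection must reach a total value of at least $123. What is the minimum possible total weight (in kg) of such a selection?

Subsets with value ≥ 123, sorted by total weight:
- box of bearings+sack of grain+drum of solvent: weight 19, value 127
- box of bearings+sack of grain+spool of cable+drum of solvent: weight 21, value 142
- carton of books+box of bearings+sack of grain: weight 24, value 133
Minimum weight: 19 kg.

19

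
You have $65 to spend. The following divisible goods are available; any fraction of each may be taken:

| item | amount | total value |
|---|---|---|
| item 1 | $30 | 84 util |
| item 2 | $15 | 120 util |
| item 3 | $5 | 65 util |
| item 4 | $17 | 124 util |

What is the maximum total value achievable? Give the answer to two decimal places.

387.40

Take in order of value per unit:
- item 3 (65/5 per unit): all 5 → value 65, running total 65.00
- item 2 (120/15 per unit): all 15 → value 120, running total 185.00
- item 4 (124/17 per unit): all 17 → value 124, running total 309.00
- item 1 (84/30 per unit): 28 of 30 → value 28×84/30 = 78.4000, running total 387.40
Total 387.40.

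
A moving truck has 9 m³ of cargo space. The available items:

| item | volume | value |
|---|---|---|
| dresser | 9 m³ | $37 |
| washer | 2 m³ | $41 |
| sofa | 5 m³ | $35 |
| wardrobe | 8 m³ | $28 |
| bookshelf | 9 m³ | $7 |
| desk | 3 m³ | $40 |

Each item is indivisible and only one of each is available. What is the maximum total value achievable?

Check high-value combinations within 9 m³:
- washer+desk: volume 2+3=5, value 41+40=81
- washer+sofa: volume 2+5=7, value 41+35=76
- sofa+desk: volume 5+3=8, value 35+40=75
Best: $81.

$81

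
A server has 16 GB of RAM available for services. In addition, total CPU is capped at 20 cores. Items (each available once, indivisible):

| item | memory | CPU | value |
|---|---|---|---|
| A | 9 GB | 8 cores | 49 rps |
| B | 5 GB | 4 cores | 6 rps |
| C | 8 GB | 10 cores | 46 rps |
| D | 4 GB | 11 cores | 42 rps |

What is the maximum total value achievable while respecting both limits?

91 rps

Feasible sets respecting both limits:
- A+D: memory 13, CPU 19, value 91
- A+B: memory 14, CPU 12, value 55
- B+C: memory 13, CPU 14, value 52
- A: memory 9, CPU 8, value 49
Best: 91 rps.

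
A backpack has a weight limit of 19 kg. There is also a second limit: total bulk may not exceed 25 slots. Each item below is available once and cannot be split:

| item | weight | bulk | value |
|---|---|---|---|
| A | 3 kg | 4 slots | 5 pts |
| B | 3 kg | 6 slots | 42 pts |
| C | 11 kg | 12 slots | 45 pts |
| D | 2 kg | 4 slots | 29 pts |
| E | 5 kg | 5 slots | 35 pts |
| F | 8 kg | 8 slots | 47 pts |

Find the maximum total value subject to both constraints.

153 pts

Feasible sets respecting both limits:
- B+D+E+F: weight 18, bulk 23, value 153
- A+B+E+F: weight 19, bulk 23, value 129
- B+E+F: weight 16, bulk 19, value 124
- A+B+D+F: weight 16, bulk 22, value 123
Best: 153 pts.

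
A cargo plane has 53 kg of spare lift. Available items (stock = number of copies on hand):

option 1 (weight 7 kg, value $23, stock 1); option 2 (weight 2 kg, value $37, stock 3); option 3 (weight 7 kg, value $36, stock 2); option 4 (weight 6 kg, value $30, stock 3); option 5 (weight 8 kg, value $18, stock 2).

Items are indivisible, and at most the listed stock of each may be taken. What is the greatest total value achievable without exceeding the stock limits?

Best selections within weight 53 and stock limits:
- 1×option 1 + 3×option 2 + 2×option 3 + 3×option 4 + 1×option 5: weight 53, value 314
- 1×option 1 + 3×option 2 + 2×option 3 + 3×option 4: weight 45, value 296
- 3×option 2 + 2×option 3 + 3×option 4 + 1×option 5: weight 46, value 291
- 1×option 1 + 3×option 2 + 2×option 3 + 2×option 4 + 1×option 5: weight 47, value 284
Best: $314.

$314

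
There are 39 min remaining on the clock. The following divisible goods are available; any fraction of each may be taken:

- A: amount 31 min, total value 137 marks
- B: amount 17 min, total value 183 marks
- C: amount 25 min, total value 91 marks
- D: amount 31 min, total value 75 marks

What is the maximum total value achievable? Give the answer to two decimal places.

Take in order of value per unit:
- B (183/17 per unit): all 17 → value 183, running total 183.00
- A (137/31 per unit): 22 of 31 → value 22×137/31 = 97.2258, running total 280.23
Total 280.23.

280.23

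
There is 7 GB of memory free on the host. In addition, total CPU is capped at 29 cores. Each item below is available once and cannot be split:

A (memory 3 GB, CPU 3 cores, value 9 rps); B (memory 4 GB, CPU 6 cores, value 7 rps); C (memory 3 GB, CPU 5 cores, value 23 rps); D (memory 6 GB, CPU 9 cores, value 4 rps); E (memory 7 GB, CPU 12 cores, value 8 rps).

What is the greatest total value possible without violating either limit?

Feasible sets respecting both limits:
- A+C: memory 6, CPU 8, value 32
- B+C: memory 7, CPU 11, value 30
- C: memory 3, CPU 5, value 23
Best: 32 rps.

32 rps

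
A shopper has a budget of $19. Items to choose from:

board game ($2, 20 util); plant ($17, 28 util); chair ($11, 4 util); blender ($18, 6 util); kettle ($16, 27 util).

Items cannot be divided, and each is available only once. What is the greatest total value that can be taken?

48 util

Check high-value combinations within $19:
- board game+plant: cost 2+17=19, value 20+28=48
- board game+kettle: cost 2+16=18, value 20+27=47
- plant: cost 17, value 28
Best: 48 util.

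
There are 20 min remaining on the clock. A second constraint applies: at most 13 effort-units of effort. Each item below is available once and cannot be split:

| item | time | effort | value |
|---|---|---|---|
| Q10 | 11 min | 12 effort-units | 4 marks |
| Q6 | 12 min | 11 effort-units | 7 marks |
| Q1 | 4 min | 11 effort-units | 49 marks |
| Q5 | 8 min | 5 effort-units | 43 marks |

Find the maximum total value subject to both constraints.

49 marks

Feasible sets respecting both limits:
- Q1: time 4, effort 11, value 49
- Q5: time 8, effort 5, value 43
- Q6: time 12, effort 11, value 7
- Q10: time 11, effort 12, value 4
Best: 49 marks.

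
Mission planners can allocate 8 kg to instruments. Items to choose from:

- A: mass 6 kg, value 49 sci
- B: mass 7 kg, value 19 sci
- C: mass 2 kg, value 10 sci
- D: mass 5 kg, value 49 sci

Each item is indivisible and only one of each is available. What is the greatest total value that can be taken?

Check high-value combinations within 8 kg:
- C+D: mass 2+5=7, value 10+49=59
- A+C: mass 6+2=8, value 49+10=59
- D: mass 5, value 49
- A: mass 6, value 49
- B: mass 7, value 19
Best: 59 sci.

59 sci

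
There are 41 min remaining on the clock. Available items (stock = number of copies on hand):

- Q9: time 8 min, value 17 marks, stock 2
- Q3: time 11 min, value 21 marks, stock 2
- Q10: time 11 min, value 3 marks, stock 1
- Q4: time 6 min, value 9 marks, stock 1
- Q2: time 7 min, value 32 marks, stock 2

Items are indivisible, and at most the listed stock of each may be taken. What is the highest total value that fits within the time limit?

119 marks

Top feasible selections:
- 2×Q9 + 1×Q3 + 2×Q2: time 41, value 119
- 1×Q9 + 1×Q3 + 1×Q4 + 2×Q2: time 39, value 111
- 2×Q9 + 1×Q4 + 2×Q2: time 36, value 107
- 2×Q3 + 2×Q2: time 36, value 106
Best: 119 marks.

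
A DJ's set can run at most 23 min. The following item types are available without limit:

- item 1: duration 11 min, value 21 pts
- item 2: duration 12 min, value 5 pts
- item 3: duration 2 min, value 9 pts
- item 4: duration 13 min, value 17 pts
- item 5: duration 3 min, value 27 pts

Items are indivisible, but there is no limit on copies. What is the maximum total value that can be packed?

198 pts

Best value-per-unit is item 5 at 27/3; filling with it alone gives 7×27 = 189.
Optimal mix: 1×item 3 + 7×item 5 → duration 23, value 198.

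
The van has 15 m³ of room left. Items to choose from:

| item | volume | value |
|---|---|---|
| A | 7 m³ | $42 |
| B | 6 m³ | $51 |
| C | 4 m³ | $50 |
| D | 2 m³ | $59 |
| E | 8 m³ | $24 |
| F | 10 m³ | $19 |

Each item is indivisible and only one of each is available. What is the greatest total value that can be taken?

$160

Check high-value combinations within 15 m³:
- B+C+D: volume 6+4+2=12, value 51+50+59=160
- A+B+D: volume 7+6+2=15, value 42+51+59=152
- A+C+D: volume 7+4+2=13, value 42+50+59=151
- C+D+E: volume 4+2+8=14, value 50+59+24=133
- B+D: volume 6+2=8, value 51+59=110
Best: $160.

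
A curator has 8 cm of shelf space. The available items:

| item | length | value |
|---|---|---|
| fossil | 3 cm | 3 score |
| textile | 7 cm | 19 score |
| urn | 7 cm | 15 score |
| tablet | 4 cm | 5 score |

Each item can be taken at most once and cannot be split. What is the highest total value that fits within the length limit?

Check high-value combinations within 8 cm:
- textile: length 7, value 19
- urn: length 7, value 15
- fossil+tablet: length 3+4=7, value 3+5=8
- tablet: length 4, value 5
Best: 19 score.

19 score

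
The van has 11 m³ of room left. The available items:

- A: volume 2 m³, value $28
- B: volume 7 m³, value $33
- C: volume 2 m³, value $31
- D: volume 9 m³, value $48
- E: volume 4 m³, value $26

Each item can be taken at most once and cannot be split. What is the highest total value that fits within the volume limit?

$92

Check high-value combinations within 11 m³:
- A+B+C: volume 2+7+2=11, value 28+33+31=92
- A+C+E: volume 2+2+4=8, value 28+31+26=85
- C+D: volume 2+9=11, value 31+48=79
- A+D: volume 2+9=11, value 28+48=76
- B+C: volume 7+2=9, value 33+31=64
Best: $92.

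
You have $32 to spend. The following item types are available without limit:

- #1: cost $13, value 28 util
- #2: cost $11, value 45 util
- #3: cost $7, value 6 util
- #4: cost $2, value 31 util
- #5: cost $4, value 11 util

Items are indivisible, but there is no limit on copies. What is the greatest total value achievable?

496 util

Best value-per-unit is #4 at 31/2, and filling with it alone uses cost 16×2=32. No mix of the others beats 16×31 = 496.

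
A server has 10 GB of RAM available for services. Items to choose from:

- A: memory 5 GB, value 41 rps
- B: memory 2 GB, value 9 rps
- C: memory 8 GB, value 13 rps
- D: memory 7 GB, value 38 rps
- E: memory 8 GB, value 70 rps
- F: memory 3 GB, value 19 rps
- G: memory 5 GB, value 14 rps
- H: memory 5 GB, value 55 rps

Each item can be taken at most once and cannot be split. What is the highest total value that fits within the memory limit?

Check high-value combinations within 10 GB:
- A+H: memory 5+5=10, value 41+55=96
- B+F+H: memory 2+3+5=10, value 9+19+55=83
- B+E: memory 2+8=10, value 9+70=79
- F+H: memory 3+5=8, value 19+55=74
- E: memory 8, value 70
Best: 96 rps.

96 rps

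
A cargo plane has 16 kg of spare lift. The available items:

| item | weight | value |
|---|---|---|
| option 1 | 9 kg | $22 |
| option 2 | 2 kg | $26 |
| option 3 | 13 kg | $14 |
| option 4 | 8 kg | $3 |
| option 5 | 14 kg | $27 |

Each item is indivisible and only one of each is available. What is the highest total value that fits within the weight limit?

$53

Check high-value combinations within 16 kg:
- option 2+option 5: weight 2+14=16, value 26+27=53
- option 1+option 2: weight 9+2=11, value 22+26=48
- option 2+option 3: weight 2+13=15, value 26+14=40
- option 2+option 4: weight 2+8=10, value 26+3=29
Best: $53.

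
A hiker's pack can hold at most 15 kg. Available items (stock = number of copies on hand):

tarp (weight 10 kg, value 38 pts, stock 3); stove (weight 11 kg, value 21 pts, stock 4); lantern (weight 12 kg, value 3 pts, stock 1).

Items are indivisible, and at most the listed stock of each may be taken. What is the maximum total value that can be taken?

38 pts

Top feasible selections:
- 1×tarp: weight 10, value 38
- 1×stove: weight 11, value 21
- 1×lantern: weight 12, value 3
Best: 38 pts.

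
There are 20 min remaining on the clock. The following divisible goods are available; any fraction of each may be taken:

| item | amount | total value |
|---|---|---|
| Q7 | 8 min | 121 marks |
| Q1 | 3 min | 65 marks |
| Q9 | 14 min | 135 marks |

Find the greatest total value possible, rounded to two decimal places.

272.79

Take in order of value per unit:
- Q1 (65/3 per unit): all 3 → value 65, running total 65.00
- Q7 (121/8 per unit): all 8 → value 121, running total 186.00
- Q9 (135/14 per unit): 9 of 14 → value 9×135/14 = 86.7857, running total 272.79
Total 272.79.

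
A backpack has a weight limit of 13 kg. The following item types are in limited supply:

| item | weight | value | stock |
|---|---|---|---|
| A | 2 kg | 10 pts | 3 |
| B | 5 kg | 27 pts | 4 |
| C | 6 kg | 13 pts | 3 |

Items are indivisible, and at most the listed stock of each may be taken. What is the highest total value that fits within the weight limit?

Top feasible selections:
- 1×A + 2×B: weight 12, value 64
- 3×A + 1×B: weight 11, value 57
- 2×B: weight 10, value 54
Best: 64 pts.

64 pts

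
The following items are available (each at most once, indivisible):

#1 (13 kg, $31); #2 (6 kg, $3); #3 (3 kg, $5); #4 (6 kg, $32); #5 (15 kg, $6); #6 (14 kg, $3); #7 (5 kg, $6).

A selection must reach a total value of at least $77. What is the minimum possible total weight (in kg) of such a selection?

Subsets with value ≥ 77, sorted by total weight:
- #1+#2+#3+#4+#7: weight 33, value 77
- #1+#3+#4+#6+#7: weight 41, value 77
Minimum weight: 33 kg.

33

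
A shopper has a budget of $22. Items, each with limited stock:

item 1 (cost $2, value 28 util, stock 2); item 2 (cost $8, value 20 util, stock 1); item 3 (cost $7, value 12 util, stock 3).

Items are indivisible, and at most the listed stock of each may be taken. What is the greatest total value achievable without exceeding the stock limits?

88 util

Top feasible selections:
- 2×item 1 + 1×item 2 + 1×item 3: cost 19, value 88
- 2×item 1 + 2×item 3: cost 18, value 80
- 2×item 1 + 1×item 2: cost 12, value 76
Best: 88 util.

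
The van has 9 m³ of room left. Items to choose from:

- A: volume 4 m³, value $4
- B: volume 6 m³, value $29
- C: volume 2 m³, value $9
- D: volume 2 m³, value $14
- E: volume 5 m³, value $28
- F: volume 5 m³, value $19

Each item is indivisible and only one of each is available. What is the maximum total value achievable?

Check high-value combinations within 9 m³:
- C+D+E: volume 2+2+5=9, value 9+14+28=51
- B+D: volume 6+2=8, value 29+14=43
- D+E: volume 2+5=7, value 14+28=42
- C+D+F: volume 2+2+5=9, value 9+14+19=42
- B+C: volume 6+2=8, value 29+9=38
Best: $51.

$51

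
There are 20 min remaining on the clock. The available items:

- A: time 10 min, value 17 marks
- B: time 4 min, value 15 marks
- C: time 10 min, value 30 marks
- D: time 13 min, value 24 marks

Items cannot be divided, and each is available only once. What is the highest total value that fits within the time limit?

47 marks

Check high-value combinations within 20 min:
- A+C: time 10+10=20, value 17+30=47
- B+C: time 4+10=14, value 15+30=45
- B+D: time 4+13=17, value 15+24=39
- A+B: time 10+4=14, value 17+15=32
- C: time 10, value 30
Best: 47 marks.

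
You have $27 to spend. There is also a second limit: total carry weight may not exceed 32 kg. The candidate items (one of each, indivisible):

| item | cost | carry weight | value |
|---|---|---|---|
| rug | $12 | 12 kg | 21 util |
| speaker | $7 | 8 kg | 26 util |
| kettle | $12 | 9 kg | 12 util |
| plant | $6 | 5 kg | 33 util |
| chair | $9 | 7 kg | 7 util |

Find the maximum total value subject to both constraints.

Feasible sets respecting both limits:
- rug+speaker+plant: cost 25, carry weight 25, value 80
- speaker+kettle+plant: cost 25, carry weight 22, value 71
- speaker+plant+chair: cost 22, carry weight 20, value 66
Best: 80 util.

80 util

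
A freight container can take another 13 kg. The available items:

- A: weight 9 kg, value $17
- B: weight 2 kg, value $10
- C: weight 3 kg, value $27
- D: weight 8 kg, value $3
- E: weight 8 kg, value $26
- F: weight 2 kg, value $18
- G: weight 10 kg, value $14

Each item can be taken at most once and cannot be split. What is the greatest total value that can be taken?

This is a 0/1 knapsack; check combinations near the capacity.
- C+E+F: weight 3+8+2=13, value 27+26+18=71
- B+C+E: weight 2+3+8=13, value 10+27+26=63
- B+C+F: weight 2+3+2=7, value 10+27+18=55
- B+E+F: weight 2+8+2=12, value 10+26+18=54
- C+E: weight 3+8=11, value 27+26=53
Best: $71.

$71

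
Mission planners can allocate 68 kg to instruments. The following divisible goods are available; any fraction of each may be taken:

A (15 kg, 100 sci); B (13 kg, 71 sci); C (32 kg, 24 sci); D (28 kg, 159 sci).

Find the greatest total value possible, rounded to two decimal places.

Take in order of value per unit:
- A (100/15 per unit): all 15 → value 100, running total 100.00
- D (159/28 per unit): all 28 → value 159, running total 259.00
- B (71/13 per unit): all 13 → value 71, running total 330.00
- C (24/32 per unit): 12 of 32 → value 12×24/32 = 9.0000, running total 339.00
Total 339.00.

339.00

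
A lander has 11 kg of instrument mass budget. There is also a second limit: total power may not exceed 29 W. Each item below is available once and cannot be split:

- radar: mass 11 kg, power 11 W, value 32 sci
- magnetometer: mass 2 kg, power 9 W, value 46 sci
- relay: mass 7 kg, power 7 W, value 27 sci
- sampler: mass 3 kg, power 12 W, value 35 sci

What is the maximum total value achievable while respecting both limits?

Feasible sets respecting both limits:
- magnetometer+sampler: mass 5, power 21, value 81
- magnetometer+relay: mass 9, power 16, value 73
- relay+sampler: mass 10, power 19, value 62
Best: 81 sci.

81 sci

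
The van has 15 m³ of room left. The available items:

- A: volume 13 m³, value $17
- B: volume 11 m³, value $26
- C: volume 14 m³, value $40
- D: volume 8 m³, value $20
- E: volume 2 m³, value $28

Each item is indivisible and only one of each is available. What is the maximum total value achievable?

This is a 0/1 knapsack; check combinations near the capacity.
- B+E: volume 11+2=13, value 26+28=54
- D+E: volume 8+2=10, value 20+28=48
- A+E: volume 13+2=15, value 17+28=45
Best: $54.

$54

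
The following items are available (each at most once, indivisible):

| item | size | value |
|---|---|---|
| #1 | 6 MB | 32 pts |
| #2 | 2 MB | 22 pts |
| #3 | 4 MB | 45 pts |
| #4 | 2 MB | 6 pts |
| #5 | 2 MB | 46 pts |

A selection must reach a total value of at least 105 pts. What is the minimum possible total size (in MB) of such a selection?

Subsets with value ≥ 105, sorted by total size:
- #2+#3+#5: size 8, value 113
- #2+#3+#4+#5: size 10, value 119
Minimum size: 8 MB.

8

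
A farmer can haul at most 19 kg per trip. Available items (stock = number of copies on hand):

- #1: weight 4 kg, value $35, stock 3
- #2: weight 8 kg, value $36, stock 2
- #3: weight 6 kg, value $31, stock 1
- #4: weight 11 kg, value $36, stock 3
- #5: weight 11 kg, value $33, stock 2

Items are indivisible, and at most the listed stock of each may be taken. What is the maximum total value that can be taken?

$136

Top feasible selections:
- 3×#1 + 1×#3: weight 18, value 136
- 2×#1 + 1×#2: weight 16, value 106
Best: $136.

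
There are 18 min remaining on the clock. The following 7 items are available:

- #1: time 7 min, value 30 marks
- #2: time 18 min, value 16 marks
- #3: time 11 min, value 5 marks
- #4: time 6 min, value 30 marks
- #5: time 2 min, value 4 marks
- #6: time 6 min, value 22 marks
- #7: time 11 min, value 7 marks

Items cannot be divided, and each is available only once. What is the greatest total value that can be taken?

Check high-value combinations within 18 min:
- #1+#4+#5: time 7+6+2=15, value 30+30+4=64
- #1+#4: time 7+6=13, value 30+30=60
- #4+#5+#6: time 6+2+6=14, value 30+4+22=56
- #1+#5+#6: time 7+2+6=15, value 30+4+22=56
- #4+#6: time 6+6=12, value 30+22=52
Best: 64 marks.

64 marks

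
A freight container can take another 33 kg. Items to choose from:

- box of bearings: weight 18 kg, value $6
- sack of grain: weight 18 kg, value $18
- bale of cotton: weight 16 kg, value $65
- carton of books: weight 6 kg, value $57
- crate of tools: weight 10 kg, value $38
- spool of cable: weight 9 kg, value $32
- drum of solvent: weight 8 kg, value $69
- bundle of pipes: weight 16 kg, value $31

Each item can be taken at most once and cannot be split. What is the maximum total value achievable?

$196

Check high-value combinations within 33 kg:
- carton of books+crate of tools+spool of cable+drum of solvent: weight 6+10+9+8=33, value 57+38+32+69=196
- bale of cotton+carton of books+drum of solvent: weight 16+6+8=30, value 65+57+69=191
- bale of cotton+spool of cable+drum of solvent: weight 16+9+8=33, value 65+32+69=166
- carton of books+crate of tools+drum of solvent: weight 6+10+8=24, value 57+38+69=164
- bale of cotton+carton of books+crate of tools: weight 16+6+10=32, value 65+57+38=160
Best: $196.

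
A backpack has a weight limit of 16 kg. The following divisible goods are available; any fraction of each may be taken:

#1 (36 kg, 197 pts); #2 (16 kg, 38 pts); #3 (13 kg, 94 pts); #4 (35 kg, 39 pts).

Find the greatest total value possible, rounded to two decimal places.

Take in order of value per unit:
- #3 (94/13 per unit): all 13 → value 94, running total 94.00
- #1 (197/36 per unit): 3 of 36 → value 3×197/36 = 16.4167, running total 110.42
Total 110.42.

110.42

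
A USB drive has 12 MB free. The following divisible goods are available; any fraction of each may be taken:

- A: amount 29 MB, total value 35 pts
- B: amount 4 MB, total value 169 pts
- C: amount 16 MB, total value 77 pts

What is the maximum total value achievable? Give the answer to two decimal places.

Take in order of value per unit:
- B (169/4 per unit): all 4 → value 169, running total 169.00
- C (77/16 per unit): 8 of 16 → value 8×77/16 = 38.5000, running total 207.50
Total 207.50.

207.50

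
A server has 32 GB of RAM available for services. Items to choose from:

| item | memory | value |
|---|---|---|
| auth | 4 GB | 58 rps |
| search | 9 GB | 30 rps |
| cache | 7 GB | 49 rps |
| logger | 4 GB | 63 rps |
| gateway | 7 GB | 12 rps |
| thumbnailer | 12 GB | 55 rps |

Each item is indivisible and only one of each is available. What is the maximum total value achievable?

Check high-value combinations within 32 GB:
- auth+cache+logger+thumbnailer: memory 4+7+4+12=27, value 58+49+63+55=225
- auth+search+cache+logger+gateway: memory 4+9+7+4+7=31, value 58+30+49+63+12=212
- auth+search+logger+thumbnailer: memory 4+9+4+12=29, value 58+30+63+55=206
- auth+search+cache+logger: memory 4+9+7+4=24, value 58+30+49+63=200
Best: 225 rps.

225 rps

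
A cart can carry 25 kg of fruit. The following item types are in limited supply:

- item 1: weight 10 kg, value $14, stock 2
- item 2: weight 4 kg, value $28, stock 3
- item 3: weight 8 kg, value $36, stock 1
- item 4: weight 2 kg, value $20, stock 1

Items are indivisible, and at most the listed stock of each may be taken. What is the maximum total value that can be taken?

Best selections within weight 25 and stock limits:
- 3×item 2 + 1×item 3 + 1×item 4: weight 22, value 140
- 3×item 2 + 1×item 3: weight 20, value 120
Best: $140.

$140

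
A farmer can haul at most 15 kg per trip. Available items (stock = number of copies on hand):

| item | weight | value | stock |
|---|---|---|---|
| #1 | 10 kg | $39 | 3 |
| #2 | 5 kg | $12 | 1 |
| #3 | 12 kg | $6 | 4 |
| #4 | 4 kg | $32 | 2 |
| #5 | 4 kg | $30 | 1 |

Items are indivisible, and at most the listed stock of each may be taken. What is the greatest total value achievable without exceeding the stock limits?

Best selections within weight 15 and stock limits:
- 2×#4 + 1×#5: weight 12, value 94
- 1×#2 + 2×#4: weight 13, value 76
- 1×#2 + 1×#4 + 1×#5: weight 13, value 74
- 1×#1 + 1×#4: weight 14, value 71
Best: $94.

$94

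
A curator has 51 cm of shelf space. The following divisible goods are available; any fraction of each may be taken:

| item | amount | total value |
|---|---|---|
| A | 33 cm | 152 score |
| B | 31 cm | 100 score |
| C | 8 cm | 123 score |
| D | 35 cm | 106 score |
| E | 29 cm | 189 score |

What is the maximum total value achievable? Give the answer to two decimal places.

Take in order of value per unit:
- C (123/8 per unit): all 8 → value 123, running total 123.00
- E (189/29 per unit): all 29 → value 189, running total 312.00
- A (152/33 per unit): 14 of 33 → value 14×152/33 = 64.4848, running total 376.48
Total 376.48.

376.48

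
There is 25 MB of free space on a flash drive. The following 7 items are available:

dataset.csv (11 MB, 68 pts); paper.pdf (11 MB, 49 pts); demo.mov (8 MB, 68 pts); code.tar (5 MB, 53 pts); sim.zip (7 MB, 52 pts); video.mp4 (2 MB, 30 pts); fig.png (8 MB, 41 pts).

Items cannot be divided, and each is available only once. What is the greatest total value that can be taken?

203 pts

Check high-value combinations within 25 MB:
- demo.mov+code.tar+sim.zip+video.mp4: size 8+5+7+2=22, value 68+53+52+30=203
- dataset.csv+code.tar+sim.zip+video.mp4: size 11+5+7+2=25, value 68+53+52+30=203
- demo.mov+code.tar+video.mp4+fig.png: size 8+5+2+8=23, value 68+53+30+41=192
- demo.mov+sim.zip+video.mp4+fig.png: size 8+7+2+8=25, value 68+52+30+41=191
Best: 203 pts.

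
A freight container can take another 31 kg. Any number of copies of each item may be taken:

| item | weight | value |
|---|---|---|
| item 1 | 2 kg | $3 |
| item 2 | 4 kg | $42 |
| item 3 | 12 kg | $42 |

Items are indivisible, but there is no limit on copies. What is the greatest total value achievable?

$297

Best value-per-unit is item 2 at 42/4; filling with it alone gives 7×42 = 294.
Optimal mix: 1×item 1 + 7×item 2 → weight 30, value 297.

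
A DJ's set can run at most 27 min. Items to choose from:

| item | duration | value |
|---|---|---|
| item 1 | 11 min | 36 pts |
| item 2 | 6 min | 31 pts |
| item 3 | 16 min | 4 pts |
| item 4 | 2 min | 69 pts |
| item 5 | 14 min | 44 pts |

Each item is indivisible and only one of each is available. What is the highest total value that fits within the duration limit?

149 pts

This is a 0/1 knapsack; check combinations near the capacity.
- item 1+item 4+item 5: duration 11+2+14=27, value 36+69+44=149
- item 2+item 4+item 5: duration 6+2+14=22, value 31+69+44=144
- item 1+item 2+item 4: duration 11+6+2=19, value 36+31+69=136
Best: 149 pts.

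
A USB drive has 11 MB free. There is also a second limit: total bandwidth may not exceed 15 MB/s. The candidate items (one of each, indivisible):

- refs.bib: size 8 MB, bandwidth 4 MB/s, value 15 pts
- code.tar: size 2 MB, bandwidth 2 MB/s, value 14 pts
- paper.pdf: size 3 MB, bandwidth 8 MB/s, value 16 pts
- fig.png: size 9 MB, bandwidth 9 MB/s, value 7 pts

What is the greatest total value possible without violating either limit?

31 pts

Feasible sets respecting both limits:
- refs.bib+paper.pdf: size 11, bandwidth 12, value 31
- code.tar+paper.pdf: size 5, bandwidth 10, value 30
- refs.bib+code.tar: size 10, bandwidth 6, value 29
- code.tar+fig.png: size 11, bandwidth 11, value 21
Best: 31 pts.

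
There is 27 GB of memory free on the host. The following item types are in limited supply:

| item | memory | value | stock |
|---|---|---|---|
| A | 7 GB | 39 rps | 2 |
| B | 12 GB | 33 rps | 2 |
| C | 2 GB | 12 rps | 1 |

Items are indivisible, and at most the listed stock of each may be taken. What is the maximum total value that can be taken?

111 rps

Best selections within memory 27 and stock limits:
- 2×A + 1×B: memory 26, value 111
- 2×A + 1×C: memory 16, value 90
- 1×A + 1×B + 1×C: memory 21, value 84
Best: 111 rps.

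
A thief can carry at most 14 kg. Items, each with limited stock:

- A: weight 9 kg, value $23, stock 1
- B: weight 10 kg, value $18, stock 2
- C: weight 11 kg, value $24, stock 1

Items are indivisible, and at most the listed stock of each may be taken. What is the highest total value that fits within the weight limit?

Top feasible selections:
- 1×C: weight 11, value 24
- 1×A: weight 9, value 23
- 1×B: weight 10, value 18
Best: $24.

$24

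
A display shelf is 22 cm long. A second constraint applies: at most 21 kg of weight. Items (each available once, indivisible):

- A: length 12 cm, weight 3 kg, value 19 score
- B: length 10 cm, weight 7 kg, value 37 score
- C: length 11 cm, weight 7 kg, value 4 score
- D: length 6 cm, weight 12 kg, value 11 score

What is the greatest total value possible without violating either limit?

56 score

Feasible sets respecting both limits:
- A+B: length 22, weight 10, value 56
- B+D: length 16, weight 19, value 48
- B+C: length 21, weight 14, value 41
Best: 56 score.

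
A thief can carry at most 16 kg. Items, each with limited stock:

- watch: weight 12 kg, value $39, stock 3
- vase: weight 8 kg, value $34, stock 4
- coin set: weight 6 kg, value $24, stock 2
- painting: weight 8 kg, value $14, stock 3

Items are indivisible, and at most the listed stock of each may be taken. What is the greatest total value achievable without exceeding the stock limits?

Top feasible selections:
- 2×vase: weight 16, value 68
- 1×vase + 1×coin set: weight 14, value 58
- 2×coin set: weight 12, value 48
- 1×vase + 1×painting: weight 16, value 48
Best: $68.

$68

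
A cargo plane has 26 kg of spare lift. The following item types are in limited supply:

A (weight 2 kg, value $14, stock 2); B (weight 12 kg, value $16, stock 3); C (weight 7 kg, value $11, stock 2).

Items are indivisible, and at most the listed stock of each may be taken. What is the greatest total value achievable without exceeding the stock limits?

$55

Best selections within weight 26 and stock limits:
- 2×A + 1×B + 1×C: weight 23, value 55
- 2×A + 2×C: weight 18, value 50
Best: $55.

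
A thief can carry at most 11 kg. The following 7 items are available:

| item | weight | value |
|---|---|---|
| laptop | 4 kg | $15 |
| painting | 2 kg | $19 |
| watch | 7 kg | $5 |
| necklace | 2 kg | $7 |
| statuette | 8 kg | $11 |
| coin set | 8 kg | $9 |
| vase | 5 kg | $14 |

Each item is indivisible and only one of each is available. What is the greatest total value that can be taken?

Check high-value combinations within 11 kg:
- laptop+painting+vase: weight 4+2+5=11, value 15+19+14=48
- laptop+painting+necklace: weight 4+2+2=8, value 15+19+7=41
- painting+necklace+vase: weight 2+2+5=9, value 19+7+14=40
- laptop+necklace+vase: weight 4+2+5=11, value 15+7+14=36
Best: $48.

$48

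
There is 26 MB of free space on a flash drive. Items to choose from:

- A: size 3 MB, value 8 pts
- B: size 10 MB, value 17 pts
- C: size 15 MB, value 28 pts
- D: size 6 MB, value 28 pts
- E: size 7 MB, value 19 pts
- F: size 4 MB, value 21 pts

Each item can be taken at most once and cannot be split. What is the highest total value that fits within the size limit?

This is a 0/1 knapsack; check combinations near the capacity.
- C+D+F: size 15+6+4=25, value 28+28+21=77
- A+D+E+F: size 3+6+7+4=20, value 8+28+19+21=76
- A+B+D+F: size 3+10+6+4=23, value 8+17+28+21=74
Best: 77 pts.

77 pts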